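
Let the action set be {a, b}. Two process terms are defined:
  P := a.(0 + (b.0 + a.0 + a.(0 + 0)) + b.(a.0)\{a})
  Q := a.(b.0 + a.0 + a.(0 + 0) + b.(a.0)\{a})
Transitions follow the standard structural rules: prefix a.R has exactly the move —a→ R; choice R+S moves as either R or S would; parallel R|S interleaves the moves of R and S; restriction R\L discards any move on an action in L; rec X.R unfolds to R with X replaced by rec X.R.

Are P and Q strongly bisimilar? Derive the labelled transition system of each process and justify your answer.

P ~ Q

Reachable graph of P (5 states):
  m0 = a.(0 + (b.0 + a.0 + a.(0 + 0)) + b.(a.0)\{a}) ⊢ ··a··> m1
  m1 = 0 + (b.0 + a.0 + a.(0 + 0)) + b.(a.0)\{a} ⊢ ··a··> m2, ··a··> m3, ··b··> m2, ··b··> m4
  m2 = 0 ⊢ deadlocked
  m3 = 0 + 0 ⊢ deadlocked
  m4 = (a.0)\{a} ⊢ deadlocked
Reachable graph of Q (5 states):
  n0 = a.(b.0 + a.0 + a.(0 + 0) + b.(a.0)\{a}) ⊢ ··a··> n1
  n1 = b.0 + a.0 + a.(0 + 0) + b.(a.0)\{a} ⊢ ··a··> n2, ··a··> n3, ··b··> n2, ··b··> n4
  n2 = 0 ⊢ deadlocked
  n3 = 0 + 0 ⊢ deadlocked
  n4 = (a.0)\{a} ⊢ deadlocked
Bisimilarity quotient blocks:
  B0 = {m0, n0}
  B1 = {m1, n1}
  B2 = {m2, m3, m4, n2, n3, n4}
m0 ∈ B0, n0 ∈ B0 → same block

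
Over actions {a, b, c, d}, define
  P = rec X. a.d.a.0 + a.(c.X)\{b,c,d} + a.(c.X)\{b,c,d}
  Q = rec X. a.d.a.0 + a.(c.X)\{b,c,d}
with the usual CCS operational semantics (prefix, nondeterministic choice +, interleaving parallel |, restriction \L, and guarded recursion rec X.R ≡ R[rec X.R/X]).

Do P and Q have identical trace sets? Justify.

traces(P) = traces(Q)

Reachable graph of P (5 states):
  s0 = rec X. a.d.a.0 + a.(c.X)\{b,c,d} + a.(c.X)\{b,c,d} → —a→ s1, —a→ s2
  s1 = (c.(rec X. a.d.a.0 + a.(c.X)\{b,c,d} + a.(c.X)\{b,c,d}))\{b,c,d} → ∅
  s2 = d.a.0 → —d→ s3
  s3 = a.0 → —a→ s4
  s4 = 0 → ∅
Reachable graph of Q (5 states):
  t0 = rec X. a.d.a.0 + a.(c.X)\{b,c,d} → —a→ t1, —a→ t2
  t1 = (c.(rec X. a.d.a.0 + a.(c.X)\{b,c,d}))\{b,c,d} → ∅
  t2 = d.a.0 → —d→ t3
  t3 = a.0 → —a→ t4
  t4 = 0 → ∅
Bisimilarity quotient blocks:
  B0 = {s0, t0}
  B1 = {s1, s4, t1, t4}
  B2 = {s2, t2}
  B3 = {s3, t3}
s0 ∈ B0, t0 ∈ B0 → same block
Bisimilar ⇒ trace-equivalent.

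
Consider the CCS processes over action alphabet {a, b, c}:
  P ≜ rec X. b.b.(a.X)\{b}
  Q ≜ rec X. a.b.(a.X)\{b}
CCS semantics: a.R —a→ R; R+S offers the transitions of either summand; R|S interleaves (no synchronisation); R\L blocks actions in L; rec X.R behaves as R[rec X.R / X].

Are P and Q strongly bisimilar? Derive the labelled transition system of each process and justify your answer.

P's transition system — 4 states:
  s0 = rec X. b.b.(a.X)\{b} | ··b··> s1
  s1 = b.(a.(rec X. b.b.(a.X)\{b}))\{b} | ··b··> s2
  s2 = (a.(rec X. b.b.(a.X)\{b}))\{b} | ··a··> s3
  s3 = (rec X. b.b.(a.X)\{b})\{b} | ∅
Q's transition system — 5 states:
  t0 = rec X. a.b.(a.X)\{b} | ··a··> t1
  t1 = b.(a.(rec X. a.b.(a.X)\{b}))\{b} | ··b··> t2
  t2 = (a.(rec X. a.b.(a.X)\{b}))\{b} | ··a··> t3
  t3 = (rec X. a.b.(a.X)\{b})\{b} | ··a··> t4
  t4 = (b.(a.(rec X. a.b.(a.X)\{b}))\{b})\{b} | ∅
Partition-refinement fixed point:
  B0 = {s0}
  B1 = {s1}
  B2 = {s2, t3}
  B3 = {s3, t4}
  B4 = {t0}
  B5 = {t1}
  B6 = {t2}
s0 ∈ B0, t0 ∈ B4 → different blocks

NO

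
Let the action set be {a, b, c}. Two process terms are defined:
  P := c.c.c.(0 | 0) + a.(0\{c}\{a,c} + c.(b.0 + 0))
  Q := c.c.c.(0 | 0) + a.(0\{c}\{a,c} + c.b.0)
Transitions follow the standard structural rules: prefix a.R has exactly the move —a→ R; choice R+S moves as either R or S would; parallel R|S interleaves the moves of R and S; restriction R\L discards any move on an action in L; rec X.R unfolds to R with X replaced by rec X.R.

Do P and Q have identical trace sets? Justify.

trace-equivalent

P's transition system — 7 states:
  s0 = c.c.c.(0 | 0) + a.(0\{c}\{a,c} + c.(b.0 + 0)) | =a=> s1, =c=> s2
  s1 = 0\{c}\{a,c} + c.(b.0 + 0) | =c=> s3
  s2 = c.c.(0 | 0) | =c=> s4
  s3 = b.0 + 0 | =b=> s5
  s4 = c.(0 | 0) | =c=> s6
  s5 = 0 | (no moves)
  s6 = 0 | 0 | (no moves)
Q's transition system — 7 states:
  t0 = c.c.c.(0 | 0) + a.(0\{c}\{a,c} + c.b.0) | =a=> t1, =c=> t2
  t1 = 0\{c}\{a,c} + c.b.0 | =c=> t3
  t2 = c.c.(0 | 0) | =c=> t4
  t3 = b.0 | =b=> t5
  t4 = c.(0 | 0) | =c=> t6
  t5 = 0 | (no moves)
  t6 = 0 | 0 | (no moves)
Bisimilarity quotient blocks:
  B0 = {s0, t0}
  B1 = {s2, t2}
  B2 = {s4, t4}
  B3 = {s5, s6, t5, t6}
  B4 = {s1, t1}
  B5 = {s3, t3}
s0 ∈ B0, t0 ∈ B0 → same block
Bisimilar ⇒ trace-equivalent.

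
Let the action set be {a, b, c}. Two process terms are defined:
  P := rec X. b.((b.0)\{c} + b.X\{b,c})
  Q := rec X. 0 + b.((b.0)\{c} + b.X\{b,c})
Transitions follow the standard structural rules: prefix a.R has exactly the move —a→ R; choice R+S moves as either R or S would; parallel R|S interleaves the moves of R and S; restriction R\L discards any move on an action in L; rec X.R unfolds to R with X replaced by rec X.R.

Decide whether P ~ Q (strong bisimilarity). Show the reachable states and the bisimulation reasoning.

LTS(P): 4 reachable states
  p0 = rec X. b.((b.0)\{c} + b.X\{b,c}) ⊢ -b-> p1
  p1 = (b.0)\{c} + b.(rec X. b.((b.0)\{c} + b.X\{b,c}))\{b,c} ⊢ -b-> p2, -b-> p3
  p2 = (rec X. b.((b.0)\{c} + b.X\{b,c}))\{b,c} ⊢ deadlocked
  p3 = 0\{c} ⊢ deadlocked
LTS(Q): 4 reachable states
  q0 = rec X. 0 + b.((b.0)\{c} + b.X\{b,c}) ⊢ -b-> q1
  q1 = (b.0)\{c} + b.(rec X. 0 + b.((b.0)\{c} + b.X\{b,c}))\{b,c} ⊢ -b-> q2, -b-> q3
  q2 = (rec X. 0 + b.((b.0)\{c} + b.X\{b,c}))\{b,c} ⊢ deadlocked
  q3 = 0\{c} ⊢ deadlocked
Partition-refinement fixed point:
  B0 = {p0, q0}
  B1 = {p1, q1}
  B2 = {p2, p3, q2, q3}
p0 ∈ B0, q0 ∈ B0 → same block

bisimilar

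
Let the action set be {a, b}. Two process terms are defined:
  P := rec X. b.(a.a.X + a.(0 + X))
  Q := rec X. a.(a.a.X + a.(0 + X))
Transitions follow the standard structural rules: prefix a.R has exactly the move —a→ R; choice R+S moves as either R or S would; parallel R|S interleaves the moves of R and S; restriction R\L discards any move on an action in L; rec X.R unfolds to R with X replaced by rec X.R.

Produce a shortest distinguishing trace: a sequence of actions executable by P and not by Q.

b

P's transition system — 4 states:
  m0 = rec X. b.(a.a.X + a.(0 + X)) :: ··b··> m1
  m1 = a.a.(rec X. b.(a.a.X + a.(0 + X))) + a.(0 + (rec X. b.(a.a.X + a.(0 + X)))) :: ··a··> m2, ··a··> m3
  m2 = 0 + (rec X. b.(a.a.X + a.(0 + X))) :: ··b··> m1
  m3 = a.(rec X. b.(a.a.X + a.(0 + X))) :: ··a··> m0
Q's transition system — 4 states:
  n0 = rec X. a.(a.a.X + a.(0 + X)) :: ··a··> n1
  n1 = a.a.(rec X. a.(a.a.X + a.(0 + X))) + a.(0 + (rec X. a.(a.a.X + a.(0 + X)))) :: ··a··> n2, ··a··> n3
  n2 = 0 + (rec X. a.(a.a.X + a.(0 + X))) :: ··a··> n1
  n3 = a.(rec X. a.(a.a.X + a.(0 + X))) :: ··a··> n0
Run σ = ⟨b⟩ on P: start {m0}
  step 1 (b): {m1}
  ✓ P
Run σ = ⟨b⟩ on Q: start {n0}
  step 1 (b): no successor for Q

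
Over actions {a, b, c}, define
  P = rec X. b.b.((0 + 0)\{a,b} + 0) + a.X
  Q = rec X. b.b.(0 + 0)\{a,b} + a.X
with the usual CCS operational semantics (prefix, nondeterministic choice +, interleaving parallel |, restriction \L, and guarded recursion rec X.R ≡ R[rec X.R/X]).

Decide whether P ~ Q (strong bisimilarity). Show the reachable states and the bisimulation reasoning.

YES

Reachable graph of P (3 states):
  s0 = rec X. b.b.((0 + 0)\{a,b} + 0) + a.X ⊢ —a→ s0, —b→ s1
  s1 = b.((0 + 0)\{a,b} + 0) ⊢ —b→ s2
  s2 = (0 + 0)\{a,b} + 0 ⊢ ∅
Reachable graph of Q (3 states):
  t0 = rec X. b.b.(0 + 0)\{a,b} + a.X ⊢ —a→ t0, —b→ t1
  t1 = b.(0 + 0)\{a,b} ⊢ —b→ t2
  t2 = (0 + 0)\{a,b} ⊢ ∅
Bisimilarity quotient blocks:
  B0 = {s0, t0}
  B1 = {s1, t1}
  B2 = {s2, t2}
s0 ∈ B0, t0 ∈ B0 → same block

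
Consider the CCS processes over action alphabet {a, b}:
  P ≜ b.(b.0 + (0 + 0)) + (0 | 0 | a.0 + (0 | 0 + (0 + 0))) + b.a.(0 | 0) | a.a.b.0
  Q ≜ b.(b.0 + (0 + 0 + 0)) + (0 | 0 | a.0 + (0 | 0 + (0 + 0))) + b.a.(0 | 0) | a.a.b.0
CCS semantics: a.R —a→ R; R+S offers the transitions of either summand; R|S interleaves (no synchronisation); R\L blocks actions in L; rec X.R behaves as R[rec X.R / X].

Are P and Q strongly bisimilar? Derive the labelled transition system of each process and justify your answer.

P's transition system — 14 states:
  m0 = b.(b.0 + (0 + 0)) + (0 | 0 | a.0 + (0 | 0 + (0 + 0))) + b.a.(0 | 0) | a.a.b.0 has moves --a--▸ m1, --a--▸ m2, --b--▸ m3, --b--▸ m4
  m1 = 0 | 0 | 0 has moves ·
  m2 = b.a.(0 | 0) | a.b.0 has moves --a--▸ m5, --b--▸ m6
  m3 = a.(0 | 0) | a.a.b.0 has moves --a--▸ m6, --a--▸ m7
  m4 = b.0 + (0 + 0) has moves --b--▸ m8
  m5 = b.a.(0 | 0) | b.0 has moves --b--▸ m10, --b--▸ m9
  m6 = a.(0 | 0) | a.b.0 has moves --a--▸ m11, --a--▸ m9
  m7 = 0 | 0 | a.a.b.0 has moves --a--▸ m11
  m8 = 0 has moves ·
  m9 = a.(0 | 0) | b.0 has moves --a--▸ m12, --b--▸ m13
  m10 = b.a.(0 | 0) | 0 has moves --b--▸ m13
  m11 = 0 | 0 | a.b.0 has moves --a--▸ m12
  m12 = 0 | 0 | b.0 has moves --b--▸ m1
  m13 = a.(0 | 0) | 0 has moves --a--▸ m1
Q's transition system — 14 states:
  n0 = b.(b.0 + (0 + 0 + 0)) + (0 | 0 | a.0 + (0 | 0 + (0 + 0))) + b.a.(0 | 0) | a.a.b.0 has moves --a--▸ n1, --a--▸ n2, --b--▸ n3, --b--▸ n4
  n1 = 0 | 0 | 0 has moves ·
  n2 = b.a.(0 | 0) | a.b.0 has moves --a--▸ n5, --b--▸ n6
  n3 = a.(0 | 0) | a.a.b.0 has moves --a--▸ n6, --a--▸ n7
  n4 = b.0 + (0 + 0 + 0) has moves --b--▸ n8
  n5 = b.a.(0 | 0) | b.0 has moves --b--▸ n10, --b--▸ n9
  n6 = a.(0 | 0) | a.b.0 has moves --a--▸ n11, --a--▸ n9
  n7 = 0 | 0 | a.a.b.0 has moves --a--▸ n11
  n8 = 0 has moves ·
  n9 = a.(0 | 0) | b.0 has moves --a--▸ n12, --b--▸ n13
  n10 = b.a.(0 | 0) | 0 has moves --b--▸ n13
  n11 = 0 | 0 | a.b.0 has moves --a--▸ n12
  n12 = 0 | 0 | b.0 has moves --b--▸ n1
  n13 = a.(0 | 0) | 0 has moves --a--▸ n1
Bisimilarity quotient blocks:
  B0 = {m0, n0}
  B1 = {m1, m8, n1, n8}
  B2 = {m2, n2}
  B3 = {m6, n6}
  B4 = {m9, n9}
  B5 = {m12, m4, n12, n4}
  B6 = {m13, n13}
  B7 = {m11, n11}
  B8 = {m5, n5}
  B9 = {m10, n10}
  B10 = {m3, n3}
  B11 = {m7, n7}
m0 ∈ B0, n0 ∈ B0 → same block

bisimilar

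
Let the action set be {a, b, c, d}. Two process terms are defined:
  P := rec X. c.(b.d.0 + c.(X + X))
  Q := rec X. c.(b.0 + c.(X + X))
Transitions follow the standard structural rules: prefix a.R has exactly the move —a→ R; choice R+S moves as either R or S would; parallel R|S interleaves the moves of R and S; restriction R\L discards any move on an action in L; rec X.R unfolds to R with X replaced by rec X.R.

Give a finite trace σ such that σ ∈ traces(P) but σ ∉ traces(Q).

cbd

LTS(P): 5 reachable states
  m0 = rec X. c.(b.d.0 + c.(X + X)) :: =c=> m1
  m1 = b.d.0 + c.((rec X. c.(b.d.0 + c.(X + X))) + (rec X. c.(b.d.0 + c.(X + X)))) :: =b=> m2, =c=> m3
  m2 = d.0 :: =d=> m4
  m3 = (rec X. c.(b.d.0 + c.(X + X))) + (rec X. c.(b.d.0 + c.(X + X))) :: =c=> m1
  m4 = 0 :: stopped
LTS(Q): 4 reachable states
  n0 = rec X. c.(b.0 + c.(X + X)) :: =c=> n1
  n1 = b.0 + c.((rec X. c.(b.0 + c.(X + X))) + (rec X. c.(b.0 + c.(X + X)))) :: =b=> n2, =c=> n3
  n2 = 0 :: stopped
  n3 = (rec X. c.(b.0 + c.(X + X))) + (rec X. c.(b.0 + c.(X + X))) :: =c=> n1
Run σ = ⟨cbd⟩ on P: start {m0}
  after c @ step 1: {m1}
  after b @ step 2: {m2}
  after d @ step 3: {m4}
  P completes σ.
Run σ = ⟨cbd⟩ on Q: start {n0}
  after c @ step 1: {n1}
  after b @ step 2: {n2}
  after d @ step 3: no successor for Q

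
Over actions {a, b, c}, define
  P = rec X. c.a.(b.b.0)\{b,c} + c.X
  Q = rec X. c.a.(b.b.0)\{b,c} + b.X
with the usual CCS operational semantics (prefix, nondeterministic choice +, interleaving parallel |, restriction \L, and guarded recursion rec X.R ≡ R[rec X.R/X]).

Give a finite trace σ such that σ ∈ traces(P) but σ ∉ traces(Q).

Reachable graph of P (3 states):
  u0 = rec X. c.a.(b.b.0)\{b,c} + c.X has moves ··c··> u0, ··c··> u1
  u1 = a.(b.b.0)\{b,c} has moves ··a··> u2
  u2 = (b.b.0)\{b,c} has moves deadlocked
Reachable graph of Q (3 states):
  v0 = rec X. c.a.(b.b.0)\{b,c} + b.X has moves ··b··> v0, ··c··> v1
  v1 = a.(b.b.0)\{b,c} has moves ··a··> v2
  v2 = (b.b.0)\{b,c} has moves deadlocked
Trace ⟨cc⟩ through P, begin at {u0}:
  step 1 (c): {u0, u1}
  step 2 (c): {u0, u1}
  P completes σ.
Trace ⟨cc⟩ through Q, begin at {v0}:
  step 1 (c): {v1}
  step 2 (c): no successor for Q

cc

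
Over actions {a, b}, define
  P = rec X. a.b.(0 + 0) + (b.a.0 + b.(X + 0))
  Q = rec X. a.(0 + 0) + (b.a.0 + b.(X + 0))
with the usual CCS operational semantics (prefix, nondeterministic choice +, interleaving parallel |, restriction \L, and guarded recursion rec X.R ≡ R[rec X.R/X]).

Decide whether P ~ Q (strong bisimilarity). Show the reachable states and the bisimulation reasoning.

NO

P's transition system — 6 states:
  m0 = rec X. a.b.(0 + 0) + (b.a.0 + b.(X + 0)) :: —a→ m1, —b→ m2, —b→ m3
  m1 = b.(0 + 0) :: —b→ m4
  m2 = (rec X. a.b.(0 + 0) + (b.a.0 + b.(X + 0))) + 0 :: —a→ m1, —b→ m2, —b→ m3
  m3 = a.0 :: —a→ m5
  m4 = 0 + 0 :: (no moves)
  m5 = 0 :: (no moves)
Q's transition system — 5 states:
  n0 = rec X. a.(0 + 0) + (b.a.0 + b.(X + 0)) :: —a→ n1, —b→ n2, —b→ n3
  n1 = 0 + 0 :: (no moves)
  n2 = (rec X. a.(0 + 0) + (b.a.0 + b.(X + 0))) + 0 :: —a→ n1, —b→ n2, —b→ n3
  n3 = a.0 :: —a→ n4
  n4 = 0 :: (no moves)
Bisimilarity quotient blocks:
  B0 = {m0, m2}
  B1 = {m3, n3}
  B2 = {m4, m5, n1, n4}
  B3 = {m1}
  B4 = {n0, n2}
m0 ∈ B0, n0 ∈ B4 → different blocks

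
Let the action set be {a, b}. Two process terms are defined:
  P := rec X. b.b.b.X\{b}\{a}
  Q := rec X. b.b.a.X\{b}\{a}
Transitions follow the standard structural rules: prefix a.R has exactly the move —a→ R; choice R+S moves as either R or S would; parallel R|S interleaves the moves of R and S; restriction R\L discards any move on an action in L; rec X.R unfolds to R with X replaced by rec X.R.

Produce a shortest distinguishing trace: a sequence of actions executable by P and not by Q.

bbb

LTS(P): 4 reachable states
  p0 = rec X. b.b.b.X\{b}\{a} has moves =b=> p1
  p1 = b.b.(rec X. b.b.b.X\{b}\{a})\{b}\{a} has moves =b=> p2
  p2 = b.(rec X. b.b.b.X\{b}\{a})\{b}\{a} has moves =b=> p3
  p3 = (rec X. b.b.b.X\{b}\{a})\{b}\{a} has moves (no moves)
LTS(Q): 4 reachable states
  q0 = rec X. b.b.a.X\{b}\{a} has moves =b=> q1
  q1 = b.a.(rec X. b.b.a.X\{b}\{a})\{b}\{a} has moves =b=> q2
  q2 = a.(rec X. b.b.a.X\{b}\{a})\{b}\{a} has moves =a=> q3
  q3 = (rec X. b.b.a.X\{b}\{a})\{b}\{a} has moves (no moves)
Trace ⟨bbb⟩ through P, begin at {p0}:
  after b @ step 1: {p1}
  after b @ step 2: {p2}
  after b @ step 3: {p3}
  — P admits the full trace.
Trace ⟨bbb⟩ through Q, begin at {q0}:
  after b @ step 1: {q1}
  after b @ step 2: {q2}
  after b @ step 3: ∅ (Q stuck)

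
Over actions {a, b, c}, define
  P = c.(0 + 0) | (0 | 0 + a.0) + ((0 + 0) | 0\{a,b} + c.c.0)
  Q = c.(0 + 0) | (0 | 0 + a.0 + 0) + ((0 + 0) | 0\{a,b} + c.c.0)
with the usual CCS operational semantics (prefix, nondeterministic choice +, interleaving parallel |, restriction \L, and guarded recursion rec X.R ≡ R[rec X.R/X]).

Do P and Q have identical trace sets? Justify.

P's transition system — 6 states:
  u0 = c.(0 + 0) | (0 | 0 + a.0) + ((0 + 0) | 0\{a,b} + c.c.0) → ··a··> u1, ··c··> u2, ··c··> u3
  u1 = c.(0 + 0) | 0 → ··c··> u4
  u2 = (0 + 0) | (0 | 0 + a.0) → ··a··> u4
  u3 = c.0 → ··c··> u5
  u4 = (0 + 0) | 0 → ·
  u5 = 0 → ·
Q's transition system — 6 states:
  v0 = c.(0 + 0) | (0 | 0 + a.0 + 0) + ((0 + 0) | 0\{a,b} + c.c.0) → ··a··> v1, ··c··> v2, ··c··> v3
  v1 = c.(0 + 0) | 0 → ··c··> v4
  v2 = (0 + 0) | (0 | 0 + a.0 + 0) → ··a··> v4
  v3 = c.0 → ··c··> v5
  v4 = (0 + 0) | 0 → ·
  v5 = 0 → ·
Bisimilarity quotient blocks:
  B0 = {u0, v0}
  B1 = {u1, u3, v1, v3}
  B2 = {u4, u5, v4, v5}
  B3 = {u2, v2}
u0 ∈ B0, v0 ∈ B0 → same block
Bisimilar ⇒ trace-equivalent.

trace-equivalent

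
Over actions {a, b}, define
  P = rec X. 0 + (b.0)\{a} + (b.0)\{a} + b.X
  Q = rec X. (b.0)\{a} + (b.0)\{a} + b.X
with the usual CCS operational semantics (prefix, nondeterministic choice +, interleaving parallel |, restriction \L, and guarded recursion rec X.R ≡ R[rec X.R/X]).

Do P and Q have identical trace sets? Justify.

LTS(P): 2 reachable states
  u0 = rec X. 0 + (b.0)\{a} + (b.0)\{a} + b.X → =b=> u0, =b=> u1
  u1 = 0\{a} → (no moves)
LTS(Q): 2 reachable states
  v0 = rec X. (b.0)\{a} + (b.0)\{a} + b.X → =b=> v0, =b=> v1
  v1 = 0\{a} → (no moves)
Coarsest stable partition (strong bisimilarity classes):
  B0 = {u0, v0}
  B1 = {u1, v1}
u0 ∈ B0, v0 ∈ B0 → same block
Bisimilar ⇒ trace-equivalent.

traces(P) = traces(Q)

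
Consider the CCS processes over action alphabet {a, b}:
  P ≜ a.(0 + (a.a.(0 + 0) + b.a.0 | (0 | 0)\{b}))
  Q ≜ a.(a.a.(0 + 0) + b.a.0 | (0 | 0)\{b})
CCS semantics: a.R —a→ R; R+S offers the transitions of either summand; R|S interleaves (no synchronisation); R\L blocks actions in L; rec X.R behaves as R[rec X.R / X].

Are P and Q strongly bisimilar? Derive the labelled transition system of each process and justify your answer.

Reachable graph of P (6 states):
  m0 = a.(0 + (a.a.(0 + 0) + b.a.0 | (0 | 0)\{b})) ⊢ =a=> m1
  m1 = 0 + (a.a.(0 + 0) + b.a.0 | (0 | 0)\{b}) ⊢ =a=> m2, =b=> m3
  m2 = a.(0 + 0) ⊢ =a=> m4
  m3 = a.0 | (0 | 0)\{b} ⊢ =a=> m5
  m4 = 0 + 0 ⊢ deadlocked
  m5 = 0 | (0 | 0)\{b} ⊢ deadlocked
Reachable graph of Q (6 states):
  n0 = a.(a.a.(0 + 0) + b.a.0 | (0 | 0)\{b}) ⊢ =a=> n1
  n1 = a.a.(0 + 0) + b.a.0 | (0 | 0)\{b} ⊢ =a=> n2, =b=> n3
  n2 = a.(0 + 0) ⊢ =a=> n4
  n3 = a.0 | (0 | 0)\{b} ⊢ =a=> n5
  n4 = 0 + 0 ⊢ deadlocked
  n5 = 0 | (0 | 0)\{b} ⊢ deadlocked
Bisimilarity quotient blocks:
  B0 = {m0, n0}
  B1 = {m1, n1}
  B2 = {m2, m3, n2, n3}
  B3 = {m4, m5, n4, n5}
m0 ∈ B0, n0 ∈ B0 → same block

YES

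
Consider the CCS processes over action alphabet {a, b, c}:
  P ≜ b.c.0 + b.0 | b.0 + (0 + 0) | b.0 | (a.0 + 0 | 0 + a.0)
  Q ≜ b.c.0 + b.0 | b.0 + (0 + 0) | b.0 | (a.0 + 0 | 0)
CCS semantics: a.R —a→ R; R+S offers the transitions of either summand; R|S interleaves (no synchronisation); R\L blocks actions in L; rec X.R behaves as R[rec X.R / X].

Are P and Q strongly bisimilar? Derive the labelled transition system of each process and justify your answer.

bisimilar

Reachable graph of P (9 states):
  s0 = b.c.0 + b.0 | b.0 + (0 + 0) | b.0 | (a.0 + 0 | 0 + a.0) | -a-> s1, -b-> s2, -b-> s3, -b-> s4, -b-> s5
  s1 = (0 + 0) | b.0 | 0 | -b-> s6
  s2 = (0 + 0) | 0 | (a.0 + 0 | 0 + a.0) | -a-> s6
  s3 = 0 | b.0 | -b-> s7
  s4 = b.0 | 0 | -b-> s7
  s5 = c.0 | -c-> s8
  s6 = (0 + 0) | 0 | 0 | (no moves)
  s7 = 0 | 0 | (no moves)
  s8 = 0 | (no moves)
Reachable graph of Q (9 states):
  t0 = b.c.0 + b.0 | b.0 + (0 + 0) | b.0 | (a.0 + 0 | 0) | -a-> t1, -b-> t2, -b-> t3, -b-> t4, -b-> t5
  t1 = (0 + 0) | b.0 | 0 | -b-> t6
  t2 = (0 + 0) | 0 | (a.0 + 0 | 0) | -a-> t6
  t3 = 0 | b.0 | -b-> t7
  t4 = b.0 | 0 | -b-> t7
  t5 = c.0 | -c-> t8
  t6 = (0 + 0) | 0 | 0 | (no moves)
  t7 = 0 | 0 | (no moves)
  t8 = 0 | (no moves)
Bisimilarity quotient blocks:
  B0 = {s0, t0}
  B1 = {s1, s3, s4, t1, t3, t4}
  B2 = {s6, s7, s8, t6, t7, t8}
  B3 = {s5, t5}
  B4 = {s2, t2}
s0 ∈ B0, t0 ∈ B0 → same block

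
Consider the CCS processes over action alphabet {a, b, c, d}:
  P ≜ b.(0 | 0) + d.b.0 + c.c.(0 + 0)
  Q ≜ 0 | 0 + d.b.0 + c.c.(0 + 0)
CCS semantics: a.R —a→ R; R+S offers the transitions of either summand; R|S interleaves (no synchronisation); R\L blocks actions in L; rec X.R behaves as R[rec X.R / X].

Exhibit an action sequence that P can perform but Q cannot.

b

LTS(P): 6 reachable states
  p0 = b.(0 | 0) + d.b.0 + c.c.(0 + 0) has moves --b--▸ p1, --c--▸ p2, --d--▸ p3
  p1 = 0 | 0 has moves deadlocked
  p2 = c.(0 + 0) has moves --c--▸ p4
  p3 = b.0 has moves --b--▸ p5
  p4 = 0 + 0 has moves deadlocked
  p5 = 0 has moves deadlocked
LTS(Q): 5 reachable states
  q0 = 0 | 0 + d.b.0 + c.c.(0 + 0) has moves --c--▸ q1, --d--▸ q2
  q1 = c.(0 + 0) has moves --c--▸ q3
  q2 = b.0 has moves --b--▸ q4
  q3 = 0 + 0 has moves deadlocked
  q4 = 0 has moves deadlocked
Trace ⟨b⟩ through P, begin at {p0}:
  [1] b ⇒ {p1}
  ✓ P
Trace ⟨b⟩ through Q, begin at {q0}:
  [1] b ⇒ ∅  — Q cannot continue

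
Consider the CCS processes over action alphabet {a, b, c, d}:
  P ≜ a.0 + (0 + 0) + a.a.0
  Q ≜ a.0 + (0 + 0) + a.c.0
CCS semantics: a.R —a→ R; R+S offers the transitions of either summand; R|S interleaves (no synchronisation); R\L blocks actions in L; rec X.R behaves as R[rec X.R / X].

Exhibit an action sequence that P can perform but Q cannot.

LTS(P): 3 reachable states
  m0 = a.0 + (0 + 0) + a.a.0 :: ··a··> m1, ··a··> m2
  m1 = 0 :: (no moves)
  m2 = a.0 :: ··a··> m1
LTS(Q): 3 reachable states
  n0 = a.0 + (0 + 0) + a.c.0 :: ··a··> n1, ··a··> n2
  n1 = 0 :: (no moves)
  n2 = c.0 :: ··c··> n1
Executing aa from P (initial set {m0}):
  [1] a ⇒ {m1, m2}
  [2] a ⇒ {m1}
  — P admits the full trace.
Executing aa from Q (initial set {n0}):
  [1] a ⇒ {n1, n2}
  [2] a ⇒ no successor for Q

aa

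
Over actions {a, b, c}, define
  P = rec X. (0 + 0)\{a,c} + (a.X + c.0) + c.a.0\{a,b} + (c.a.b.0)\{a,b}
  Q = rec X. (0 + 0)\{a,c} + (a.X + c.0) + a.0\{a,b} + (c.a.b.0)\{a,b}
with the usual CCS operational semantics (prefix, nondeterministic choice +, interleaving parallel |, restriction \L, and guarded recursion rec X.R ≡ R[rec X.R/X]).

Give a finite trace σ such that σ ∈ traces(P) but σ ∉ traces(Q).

P's transition system — 5 states:
  m0 = rec X. (0 + 0)\{a,c} + (a.X + c.0) + c.a.0\{a,b} + (c.a.b.0)\{a,b} → --a--▸ m0, --c--▸ m1, --c--▸ m2, --c--▸ m3
  m1 = (a.b.0)\{a,b} → ∅
  m2 = 0 → ∅
  m3 = a.0\{a,b} → --a--▸ m4
  m4 = 0\{a,b} → ∅
Q's transition system — 4 states:
  n0 = rec X. (0 + 0)\{a,c} + (a.X + c.0) + a.0\{a,b} + (c.a.b.0)\{a,b} → --a--▸ n0, --a--▸ n1, --c--▸ n2, --c--▸ n3
  n1 = 0\{a,b} → ∅
  n2 = (a.b.0)\{a,b} → ∅
  n3 = 0 → ∅
Trace ⟨ca⟩ through P, begin at {m0}:
  step 1 (c): {m1, m2, m3}
  step 2 (a): {m4}
  — P admits the full trace.
Trace ⟨ca⟩ through Q, begin at {n0}:
  step 1 (c): {n2, n3}
  step 2 (a): ∅ (Q stuck)

ca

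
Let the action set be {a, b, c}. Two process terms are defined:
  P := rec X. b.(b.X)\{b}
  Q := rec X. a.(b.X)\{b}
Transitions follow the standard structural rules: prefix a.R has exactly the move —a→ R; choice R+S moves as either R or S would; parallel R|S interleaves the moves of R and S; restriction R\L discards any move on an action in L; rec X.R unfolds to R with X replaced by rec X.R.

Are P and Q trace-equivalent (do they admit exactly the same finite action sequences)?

NO — witness ⟨b⟩

LTS(P): 2 reachable states
  p0 = rec X. b.(b.X)\{b} ⊢ ··b··> p1
  p1 = (b.(rec X. b.(b.X)\{b}))\{b} ⊢ ·
LTS(Q): 2 reachable states
  q0 = rec X. a.(b.X)\{b} ⊢ ··a··> q1
  q1 = (b.(rec X. a.(b.X)\{b}))\{b} ⊢ ·
Executing b from P (initial set {p0}):
  after b @ step 1: {p1}
  P completes σ.
Executing b from Q (initial set {q0}):
  after b @ step 1: ∅  — Q cannot continue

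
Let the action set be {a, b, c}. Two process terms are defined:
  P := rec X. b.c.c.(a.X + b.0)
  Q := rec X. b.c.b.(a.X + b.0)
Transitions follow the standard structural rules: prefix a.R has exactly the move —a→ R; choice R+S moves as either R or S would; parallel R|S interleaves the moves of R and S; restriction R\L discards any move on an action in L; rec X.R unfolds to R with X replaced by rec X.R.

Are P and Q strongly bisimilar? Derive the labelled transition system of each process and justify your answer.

P's transition system — 5 states:
  u0 = rec X. b.c.c.(a.X + b.0) | ··b··> u1
  u1 = c.c.(a.(rec X. b.c.c.(a.X + b.0)) + b.0) | ··c··> u2
  u2 = c.(a.(rec X. b.c.c.(a.X + b.0)) + b.0) | ··c··> u3
  u3 = a.(rec X. b.c.c.(a.X + b.0)) + b.0 | ··a··> u0, ··b··> u4
  u4 = 0 | (no moves)
Q's transition system — 5 states:
  v0 = rec X. b.c.b.(a.X + b.0) | ··b··> v1
  v1 = c.b.(a.(rec X. b.c.b.(a.X + b.0)) + b.0) | ··c··> v2
  v2 = b.(a.(rec X. b.c.b.(a.X + b.0)) + b.0) | ··b··> v3
  v3 = a.(rec X. b.c.b.(a.X + b.0)) + b.0 | ··a··> v0, ··b··> v4
  v4 = 0 | (no moves)
Coarsest stable partition (strong bisimilarity classes):
  B0 = {u0}
  B1 = {u1}
  B2 = {u2}
  B3 = {u3}
  B4 = {u4, v4}
  B5 = {v0}
  B6 = {v1}
  B7 = {v2}
  B8 = {v3}
u0 ∈ B0, v0 ∈ B5 → different blocks

P ≁ Q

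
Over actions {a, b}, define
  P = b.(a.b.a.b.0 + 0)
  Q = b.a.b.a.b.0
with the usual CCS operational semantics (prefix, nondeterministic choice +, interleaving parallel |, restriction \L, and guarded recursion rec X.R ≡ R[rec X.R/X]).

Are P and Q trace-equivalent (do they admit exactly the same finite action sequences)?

Reachable graph of P (6 states):
  p0 = b.(a.b.a.b.0 + 0) → =b=> p1
  p1 = a.b.a.b.0 + 0 → =a=> p2
  p2 = b.a.b.0 → =b=> p3
  p3 = a.b.0 → =a=> p4
  p4 = b.0 → =b=> p5
  p5 = 0 → deadlocked
Reachable graph of Q (6 states):
  q0 = b.a.b.a.b.0 → =b=> q1
  q1 = a.b.a.b.0 → =a=> q2
  q2 = b.a.b.0 → =b=> q3
  q3 = a.b.0 → =a=> q4
  q4 = b.0 → =b=> q5
  q5 = 0 → deadlocked
Partition-refinement fixed point:
  B0 = {p0, q0}
  B1 = {p1, q1}
  B2 = {p2, q2}
  B3 = {p3, q3}
  B4 = {p4, q4}
  B5 = {p5, q5}
p0 ∈ B0, q0 ∈ B0 → same block
Bisimilar ⇒ trace-equivalent.

traces(P) = traces(Q)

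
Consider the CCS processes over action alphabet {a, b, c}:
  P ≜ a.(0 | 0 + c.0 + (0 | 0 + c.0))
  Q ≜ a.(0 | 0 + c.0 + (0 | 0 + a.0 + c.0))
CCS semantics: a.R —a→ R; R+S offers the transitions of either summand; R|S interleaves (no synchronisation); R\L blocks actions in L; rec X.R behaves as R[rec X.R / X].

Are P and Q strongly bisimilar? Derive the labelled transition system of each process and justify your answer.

P ≁ Q

LTS(P): 3 reachable states
  m0 = a.(0 | 0 + c.0 + (0 | 0 + c.0)) ⊢ —a→ m1
  m1 = 0 | 0 + c.0 + (0 | 0 + c.0) ⊢ —c→ m2
  m2 = 0 ⊢ stopped
LTS(Q): 3 reachable states
  n0 = a.(0 | 0 + c.0 + (0 | 0 + a.0 + c.0)) ⊢ —a→ n1
  n1 = 0 | 0 + c.0 + (0 | 0 + a.0 + c.0) ⊢ —a→ n2, —c→ n2
  n2 = 0 ⊢ stopped
Partition-refinement fixed point:
  B0 = {m0}
  B1 = {m1}
  B2 = {m2, n2}
  B3 = {n0}
  B4 = {n1}
m0 ∈ B0, n0 ∈ B3 → different blocks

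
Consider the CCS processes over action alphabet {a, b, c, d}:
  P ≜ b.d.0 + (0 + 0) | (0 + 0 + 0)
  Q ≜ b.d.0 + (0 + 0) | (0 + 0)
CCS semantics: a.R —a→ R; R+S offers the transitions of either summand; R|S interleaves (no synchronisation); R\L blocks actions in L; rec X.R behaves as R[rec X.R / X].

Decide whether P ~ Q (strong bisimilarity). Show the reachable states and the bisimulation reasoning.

bisimilar

LTS(P): 3 reachable states
  s0 = b.d.0 + (0 + 0) | (0 + 0 + 0) | =b=> s1
  s1 = d.0 | =d=> s2
  s2 = 0 | stopped
LTS(Q): 3 reachable states
  t0 = b.d.0 + (0 + 0) | (0 + 0) | =b=> t1
  t1 = d.0 | =d=> t2
  t2 = 0 | stopped
Coarsest stable partition (strong bisimilarity classes):
  B0 = {s0, t0}
  B1 = {s1, t1}
  B2 = {s2, t2}
s0 ∈ B0, t0 ∈ B0 → same block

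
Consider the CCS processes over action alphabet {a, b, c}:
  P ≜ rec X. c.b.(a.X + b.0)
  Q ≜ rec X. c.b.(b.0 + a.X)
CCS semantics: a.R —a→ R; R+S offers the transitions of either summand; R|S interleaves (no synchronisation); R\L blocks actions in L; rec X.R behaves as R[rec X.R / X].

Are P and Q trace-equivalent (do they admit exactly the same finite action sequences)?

traces(P) = traces(Q)

P's transition system — 4 states:
  m0 = rec X. c.b.(a.X + b.0) :: ··c··> m1
  m1 = b.(a.(rec X. c.b.(a.X + b.0)) + b.0) :: ··b··> m2
  m2 = a.(rec X. c.b.(a.X + b.0)) + b.0 :: ··a··> m0, ··b··> m3
  m3 = 0 :: ∅
Q's transition system — 4 states:
  n0 = rec X. c.b.(b.0 + a.X) :: ··c··> n1
  n1 = b.(b.0 + a.(rec X. c.b.(b.0 + a.X))) :: ··b··> n2
  n2 = b.0 + a.(rec X. c.b.(b.0 + a.X)) :: ··a··> n0, ··b··> n3
  n3 = 0 :: ∅
Bisimilarity quotient blocks:
  B0 = {m0, n0}
  B1 = {m1, n1}
  B2 = {m2, n2}
  B3 = {m3, n3}
m0 ∈ B0, n0 ∈ B0 → same block
Bisimilar ⇒ trace-equivalent.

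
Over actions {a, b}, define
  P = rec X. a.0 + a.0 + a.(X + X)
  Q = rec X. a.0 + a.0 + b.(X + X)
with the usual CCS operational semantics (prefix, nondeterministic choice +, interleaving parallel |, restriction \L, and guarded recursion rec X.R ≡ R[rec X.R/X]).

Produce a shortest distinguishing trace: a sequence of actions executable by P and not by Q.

aa

LTS(P): 3 reachable states
  s0 = rec X. a.0 + a.0 + a.(X + X) ⊢ ··a··> s1, ··a··> s2
  s1 = (rec X. a.0 + a.0 + a.(X + X)) + (rec X. a.0 + a.0 + a.(X + X)) ⊢ ··a··> s1, ··a··> s2
  s2 = 0 ⊢ stopped
LTS(Q): 3 reachable states
  t0 = rec X. a.0 + a.0 + b.(X + X) ⊢ ··a··> t1, ··b··> t2
  t1 = 0 ⊢ stopped
  t2 = (rec X. a.0 + a.0 + b.(X + X)) + (rec X. a.0 + a.0 + b.(X + X)) ⊢ ··a··> t1, ··b··> t2
Trace ⟨aa⟩ through P, begin at {s0}:
  after a @ step 1: {s1, s2}
  after a @ step 2: {s1, s2}
  ✓ P
Trace ⟨aa⟩ through Q, begin at {t0}:
  after a @ step 1: {t1}
  after a @ step 2: no successor for Q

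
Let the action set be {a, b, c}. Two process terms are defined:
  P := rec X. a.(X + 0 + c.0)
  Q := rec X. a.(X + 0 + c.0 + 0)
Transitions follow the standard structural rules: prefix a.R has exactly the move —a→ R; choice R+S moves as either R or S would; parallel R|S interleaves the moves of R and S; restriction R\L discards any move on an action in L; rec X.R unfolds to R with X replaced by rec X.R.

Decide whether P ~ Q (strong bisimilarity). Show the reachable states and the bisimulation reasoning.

P ~ Q

Reachable graph of P (3 states):
  m0 = rec X. a.(X + 0 + c.0) | --a--▸ m1
  m1 = (rec X. a.(X + 0 + c.0)) + 0 + c.0 | --a--▸ m1, --c--▸ m2
  m2 = 0 | (no moves)
Reachable graph of Q (3 states):
  n0 = rec X. a.(X + 0 + c.0 + 0) | --a--▸ n1
  n1 = (rec X. a.(X + 0 + c.0 + 0)) + 0 + c.0 + 0 | --a--▸ n1, --c--▸ n2
  n2 = 0 | (no moves)
Partition-refinement fixed point:
  B0 = {m0, n0}
  B1 = {m1, n1}
  B2 = {m2, n2}
m0 ∈ B0, n0 ∈ B0 → same block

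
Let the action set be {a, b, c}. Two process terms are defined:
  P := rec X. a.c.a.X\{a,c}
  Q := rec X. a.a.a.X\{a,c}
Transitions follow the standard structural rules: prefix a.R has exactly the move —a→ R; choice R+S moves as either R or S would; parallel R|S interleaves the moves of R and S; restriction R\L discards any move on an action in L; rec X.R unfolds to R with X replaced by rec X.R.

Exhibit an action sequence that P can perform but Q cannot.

P's transition system — 4 states:
  p0 = rec X. a.c.a.X\{a,c} has moves —a→ p1
  p1 = c.a.(rec X. a.c.a.X\{a,c})\{a,c} has moves —c→ p2
  p2 = a.(rec X. a.c.a.X\{a,c})\{a,c} has moves —a→ p3
  p3 = (rec X. a.c.a.X\{a,c})\{a,c} has moves ∅
Q's transition system — 4 states:
  q0 = rec X. a.a.a.X\{a,c} has moves —a→ q1
  q1 = a.a.(rec X. a.a.a.X\{a,c})\{a,c} has moves —a→ q2
  q2 = a.(rec X. a.a.a.X\{a,c})\{a,c} has moves —a→ q3
  q3 = (rec X. a.a.a.X\{a,c})\{a,c} has moves ∅
Executing ac from P (initial set {p0}):
  [1] a ⇒ {p1}
  [2] c ⇒ {p2}
  P completes σ.
Executing ac from Q (initial set {q0}):
  [1] a ⇒ {q1}
  [2] c ⇒ ∅  — Q cannot continue

ac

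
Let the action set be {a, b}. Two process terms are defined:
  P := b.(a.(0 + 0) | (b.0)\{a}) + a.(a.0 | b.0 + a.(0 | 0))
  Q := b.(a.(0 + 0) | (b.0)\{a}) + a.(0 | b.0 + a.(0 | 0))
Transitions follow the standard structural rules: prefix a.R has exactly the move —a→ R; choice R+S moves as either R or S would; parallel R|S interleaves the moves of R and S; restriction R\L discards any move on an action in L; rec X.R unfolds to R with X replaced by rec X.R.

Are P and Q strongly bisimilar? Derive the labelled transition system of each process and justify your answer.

NO

LTS(P): 9 reachable states
  p0 = b.(a.(0 + 0) | (b.0)\{a}) + a.(a.0 | b.0 + a.(0 | 0)) has moves ··a··> p1, ··b··> p2
  p1 = a.0 | b.0 + a.(0 | 0) has moves ··a··> p3, ··a··> p4, ··b··> p5
  p2 = a.(0 + 0) | (b.0)\{a} has moves ··a··> p6, ··b··> p7
  p3 = 0 | 0 has moves ∅
  p4 = 0 | b.0 has moves ··b··> p3
  p5 = a.0 | 0 has moves ··a··> p3
  p6 = (0 + 0) | (b.0)\{a} has moves ··b··> p8
  p7 = a.(0 + 0) | 0\{a} has moves ··a··> p8
  p8 = (0 + 0) | 0\{a} has moves ∅
LTS(Q): 7 reachable states
  q0 = b.(a.(0 + 0) | (b.0)\{a}) + a.(0 | b.0 + a.(0 | 0)) has moves ··a··> q1, ··b··> q2
  q1 = 0 | b.0 + a.(0 | 0) has moves ··a··> q3, ··b··> q3
  q2 = a.(0 + 0) | (b.0)\{a} has moves ··a··> q4, ··b··> q5
  q3 = 0 | 0 has moves ∅
  q4 = (0 + 0) | (b.0)\{a} has moves ··b··> q6
  q5 = a.(0 + 0) | 0\{a} has moves ··a··> q6
  q6 = (0 + 0) | 0\{a} has moves ∅
Bisimilarity quotient blocks:
  B0 = {p0}
  B1 = {p2, q2}
  B2 = {p5, p7, q5}
  B3 = {p3, p8, q3, q6}
  B4 = {p4, p6, q4}
  B5 = {p1}
  B6 = {q0}
  B7 = {q1}
p0 ∈ B0, q0 ∈ B6 → different blocks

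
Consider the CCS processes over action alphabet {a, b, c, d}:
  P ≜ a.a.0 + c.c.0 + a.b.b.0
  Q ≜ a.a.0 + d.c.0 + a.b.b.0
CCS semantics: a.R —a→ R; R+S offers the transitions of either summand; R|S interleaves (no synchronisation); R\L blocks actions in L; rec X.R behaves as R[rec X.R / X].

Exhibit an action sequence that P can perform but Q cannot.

Reachable graph of P (6 states):
  p0 = a.a.0 + c.c.0 + a.b.b.0 has moves -a-> p1, -a-> p2, -c-> p3
  p1 = a.0 has moves -a-> p4
  p2 = b.b.0 has moves -b-> p5
  p3 = c.0 has moves -c-> p4
  p4 = 0 has moves deadlocked
  p5 = b.0 has moves -b-> p4
Reachable graph of Q (6 states):
  q0 = a.a.0 + d.c.0 + a.b.b.0 has moves -a-> q1, -a-> q2, -d-> q3
  q1 = a.0 has moves -a-> q4
  q2 = b.b.0 has moves -b-> q5
  q3 = c.0 has moves -c-> q4
  q4 = 0 has moves deadlocked
  q5 = b.0 has moves -b-> q4
Run σ = ⟨c⟩ on P: start {p0}
  step 1 (c): {p3}
  ✓ P
Run σ = ⟨c⟩ on Q: start {q0}
  step 1 (c): no successor for Q

c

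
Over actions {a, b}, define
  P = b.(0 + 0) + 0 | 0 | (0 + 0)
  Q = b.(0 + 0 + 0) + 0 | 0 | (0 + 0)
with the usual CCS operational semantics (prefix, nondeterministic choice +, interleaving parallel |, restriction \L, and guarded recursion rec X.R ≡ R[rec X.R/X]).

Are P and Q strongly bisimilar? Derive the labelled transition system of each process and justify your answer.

P ~ Q

P's transition system — 2 states:
  p0 = b.(0 + 0) + 0 | 0 | (0 + 0) :: =b=> p1
  p1 = 0 + 0 :: (no moves)
Q's transition system — 2 states:
  q0 = b.(0 + 0 + 0) + 0 | 0 | (0 + 0) :: =b=> q1
  q1 = 0 + 0 + 0 :: (no moves)
Partition-refinement fixed point:
  B0 = {p0, q0}
  B1 = {p1, q1}
p0 ∈ B0, q0 ∈ B0 → same block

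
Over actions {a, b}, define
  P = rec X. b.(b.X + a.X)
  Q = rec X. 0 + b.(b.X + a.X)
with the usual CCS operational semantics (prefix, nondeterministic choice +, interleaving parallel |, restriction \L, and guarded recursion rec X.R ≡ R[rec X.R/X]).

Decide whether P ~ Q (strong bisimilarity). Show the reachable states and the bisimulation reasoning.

P's transition system — 2 states:
  m0 = rec X. b.(b.X + a.X) | —b→ m1
  m1 = b.(rec X. b.(b.X + a.X)) + a.(rec X. b.(b.X + a.X)) | —a→ m0, —b→ m0
Q's transition system — 2 states:
  n0 = rec X. 0 + b.(b.X + a.X) | —b→ n1
  n1 = b.(rec X. 0 + b.(b.X + a.X)) + a.(rec X. 0 + b.(b.X + a.X)) | —a→ n0, —b→ n0
Bisimilarity quotient blocks:
  B0 = {m0, n0}
  B1 = {m1, n1}
m0 ∈ B0, n0 ∈ B0 → same block

P ~ Q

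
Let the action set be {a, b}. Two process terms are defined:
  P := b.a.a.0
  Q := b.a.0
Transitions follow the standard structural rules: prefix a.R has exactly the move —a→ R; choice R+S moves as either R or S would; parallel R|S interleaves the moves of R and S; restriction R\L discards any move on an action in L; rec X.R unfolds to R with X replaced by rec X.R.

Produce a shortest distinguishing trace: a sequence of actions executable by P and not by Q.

P's transition system — 4 states:
  p0 = b.a.a.0 :: -b-> p1
  p1 = a.a.0 :: -a-> p2
  p2 = a.0 :: -a-> p3
  p3 = 0 :: deadlocked
Q's transition system — 3 states:
  q0 = b.a.0 :: -b-> q1
  q1 = a.0 :: -a-> q2
  q2 = 0 :: deadlocked
Run σ = ⟨baa⟩ on P: start {p0}
  after b @ step 1: {p1}
  after a @ step 2: {p2}
  after a @ step 3: {p3}
  P completes σ.
Run σ = ⟨baa⟩ on Q: start {q0}
  after b @ step 1: {q1}
  after a @ step 2: {q2}
  after a @ step 3: ∅  — Q cannot continue

baa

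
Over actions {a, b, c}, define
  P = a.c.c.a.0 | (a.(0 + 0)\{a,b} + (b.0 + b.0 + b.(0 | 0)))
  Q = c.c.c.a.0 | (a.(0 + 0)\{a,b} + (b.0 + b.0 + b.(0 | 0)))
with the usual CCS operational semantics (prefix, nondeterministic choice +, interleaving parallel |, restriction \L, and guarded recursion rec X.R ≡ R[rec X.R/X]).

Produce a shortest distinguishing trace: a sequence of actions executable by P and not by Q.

aa

P's transition system — 20 states:
  s0 = a.c.c.a.0 | (a.(0 + 0)\{a,b} + (b.0 + b.0 + b.(0 | 0))) | --a--▸ s1, --a--▸ s2, --b--▸ s3, --b--▸ s4
  s1 = a.c.c.a.0 | (0 + 0)\{a,b} | --a--▸ s5
  s2 = c.c.a.0 | (a.(0 + 0)\{a,b} + (b.0 + b.0 + b.(0 | 0))) | --a--▸ s5, --b--▸ s6, --b--▸ s7, --c--▸ s8
  s3 = a.c.c.a.0 | (0 | 0) | --a--▸ s6
  s4 = a.c.c.a.0 | 0 | --a--▸ s7
  s5 = c.c.a.0 | (0 + 0)\{a,b} | --c--▸ s9
  s6 = c.c.a.0 | (0 | 0) | --c--▸ s10
  s7 = c.c.a.0 | 0 | --c--▸ s11
  s8 = c.a.0 | (a.(0 + 0)\{a,b} + (b.0 + b.0 + b.(0 | 0))) | --a--▸ s9, --b--▸ s10, --b--▸ s11, --c--▸ s12
  s9 = c.a.0 | (0 + 0)\{a,b} | --c--▸ s13
  s10 = c.a.0 | (0 | 0) | --c--▸ s14
  s11 = c.a.0 | 0 | --c--▸ s15
  s12 = a.0 | (a.(0 + 0)\{a,b} + (b.0 + b.0 + b.(0 | 0))) | --a--▸ s13, --a--▸ s16, --b--▸ s14, --b--▸ s15
  s13 = a.0 | (0 + 0)\{a,b} | --a--▸ s17
  s14 = a.0 | (0 | 0) | --a--▸ s18
  s15 = a.0 | 0 | --a--▸ s19
  s16 = 0 | (a.(0 + 0)\{a,b} + (b.0 + b.0 + b.(0 | 0))) | --a--▸ s17, --b--▸ s18, --b--▸ s19
  s17 = 0 | (0 + 0)\{a,b} | stopped
  s18 = 0 | (0 | 0) | stopped
  s19 = 0 | 0 | stopped
Q's transition system — 20 states:
  t0 = c.c.c.a.0 | (a.(0 + 0)\{a,b} + (b.0 + b.0 + b.(0 | 0))) | --a--▸ t1, --b--▸ t2, --b--▸ t3, --c--▸ t4
  t1 = c.c.c.a.0 | (0 + 0)\{a,b} | --c--▸ t5
  t2 = c.c.c.a.0 | (0 | 0) | --c--▸ t6
  t3 = c.c.c.a.0 | 0 | --c--▸ t7
  t4 = c.c.a.0 | (a.(0 + 0)\{a,b} + (b.0 + b.0 + b.(0 | 0))) | --a--▸ t5, --b--▸ t6, --b--▸ t7, --c--▸ t8
  t5 = c.c.a.0 | (0 + 0)\{a,b} | --c--▸ t9
  t6 = c.c.a.0 | (0 | 0) | --c--▸ t10
  t7 = c.c.a.0 | 0 | --c--▸ t11
  t8 = c.a.0 | (a.(0 + 0)\{a,b} + (b.0 + b.0 + b.(0 | 0))) | --a--▸ t9, --b--▸ t10, --b--▸ t11, --c--▸ t12
  t9 = c.a.0 | (0 + 0)\{a,b} | --c--▸ t13
  t10 = c.a.0 | (0 | 0) | --c--▸ t14
  t11 = c.a.0 | 0 | --c--▸ t15
  t12 = a.0 | (a.(0 + 0)\{a,b} + (b.0 + b.0 + b.(0 | 0))) | --a--▸ t13, --a--▸ t16, --b--▸ t14, --b--▸ t15
  t13 = a.0 | (0 + 0)\{a,b} | --a--▸ t17
  t14 = a.0 | (0 | 0) | --a--▸ t18
  t15 = a.0 | 0 | --a--▸ t19
  t16 = 0 | (a.(0 + 0)\{a,b} + (b.0 + b.0 + b.(0 | 0))) | --a--▸ t17, --b--▸ t18, --b--▸ t19
  t17 = 0 | (0 + 0)\{a,b} | stopped
  t18 = 0 | (0 | 0) | stopped
  t19 = 0 | 0 | stopped
Trace ⟨aa⟩ through P, begin at {s0}:
  step 1 (a): {s1, s2}
  step 2 (a): {s5}
  P completes σ.
Trace ⟨aa⟩ through Q, begin at {t0}:
  step 1 (a): {t1}
  step 2 (a): no successor for Q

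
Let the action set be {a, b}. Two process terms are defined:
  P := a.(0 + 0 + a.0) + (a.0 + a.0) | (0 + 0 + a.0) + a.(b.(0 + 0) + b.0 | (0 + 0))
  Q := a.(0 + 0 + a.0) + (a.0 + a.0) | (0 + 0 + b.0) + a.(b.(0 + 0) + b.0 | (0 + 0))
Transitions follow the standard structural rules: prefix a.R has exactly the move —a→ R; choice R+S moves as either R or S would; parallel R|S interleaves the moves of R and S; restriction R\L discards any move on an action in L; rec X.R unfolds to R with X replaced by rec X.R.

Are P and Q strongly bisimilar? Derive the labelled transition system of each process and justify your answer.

P's transition system — 9 states:
  u0 = a.(0 + 0 + a.0) + (a.0 + a.0) | (0 + 0 + a.0) + a.(b.(0 + 0) + b.0 | (0 + 0)) :: =a=> u1, =a=> u2, =a=> u3, =a=> u4
  u1 = (a.0 + a.0) | 0 :: =a=> u5
  u2 = 0 + 0 + a.0 :: =a=> u6
  u3 = 0 | (0 + 0 + a.0) :: =a=> u5
  u4 = b.(0 + 0) + b.0 | (0 + 0) :: =b=> u7, =b=> u8
  u5 = 0 | 0 :: deadlocked
  u6 = 0 :: deadlocked
  u7 = 0 + 0 :: deadlocked
  u8 = 0 | (0 + 0) :: deadlocked
Q's transition system — 9 states:
  v0 = a.(0 + 0 + a.0) + (a.0 + a.0) | (0 + 0 + b.0) + a.(b.(0 + 0) + b.0 | (0 + 0)) :: =a=> v1, =a=> v2, =a=> v3, =b=> v4
  v1 = 0 + 0 + a.0 :: =a=> v5
  v2 = 0 | (0 + 0 + b.0) :: =b=> v6
  v3 = b.(0 + 0) + b.0 | (0 + 0) :: =b=> v7, =b=> v8
  v4 = (a.0 + a.0) | 0 :: =a=> v6
  v5 = 0 :: deadlocked
  v6 = 0 | 0 :: deadlocked
  v7 = 0 + 0 :: deadlocked
  v8 = 0 | (0 + 0) :: deadlocked
Partition-refinement fixed point:
  B0 = {u0}
  B1 = {u1, u2, u3, v1, v4}
  B2 = {u5, u6, u7, u8, v5, v6, v7, v8}
  B3 = {u4, v2, v3}
  B4 = {v0}
u0 ∈ B0, v0 ∈ B4 → different blocks

NO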